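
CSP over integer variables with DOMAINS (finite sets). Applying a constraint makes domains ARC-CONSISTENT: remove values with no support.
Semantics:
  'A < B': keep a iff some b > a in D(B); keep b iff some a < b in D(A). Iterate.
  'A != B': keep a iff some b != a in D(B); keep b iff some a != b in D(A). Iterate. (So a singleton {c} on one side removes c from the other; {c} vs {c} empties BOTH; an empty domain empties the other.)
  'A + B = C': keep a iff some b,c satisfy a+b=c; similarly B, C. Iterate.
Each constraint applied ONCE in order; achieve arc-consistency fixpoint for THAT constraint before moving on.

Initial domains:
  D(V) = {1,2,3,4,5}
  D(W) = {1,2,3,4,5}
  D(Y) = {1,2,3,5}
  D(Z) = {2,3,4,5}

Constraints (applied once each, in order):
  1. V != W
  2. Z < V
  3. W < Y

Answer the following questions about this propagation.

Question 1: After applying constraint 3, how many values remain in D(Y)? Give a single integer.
Constraint 1 (V != W) on D(V)={1,2,3,4,5} D(W)={1,2,3,4,5}: no change
Constraint 2 (Z < V) on D(Z)={2,3,4,5} D(V)={1,2,3,4,5}: Z {2,3,4,5}->{2,3,4}; V {1,2,3,4,5}->{3,4,5}
Constraint 3 (W < Y) on D(W)={1,2,3,4,5} D(Y)={1,2,3,5}: W {1,2,3,4,5}->{1,2,3,4}; Y {1,2,3,5}->{2,3,5}
So after constraint 3: D(Y)={2,3,5}, size = 3

Answer: 3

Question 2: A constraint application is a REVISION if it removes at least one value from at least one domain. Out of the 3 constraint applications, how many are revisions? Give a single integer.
Answer: 2

Derivation:
Constraint 1 (V != W) on D(V)={1,2,3,4,5} D(W)={1,2,3,4,5}: no change => not a revision
Constraint 2 (Z < V) on D(Z)={2,3,4,5} D(V)={1,2,3,4,5}: Z {2,3,4,5}->{2,3,4}; V {1,2,3,4,5}->{3,4,5} => REVISION
Constraint 3 (W < Y) on D(W)={1,2,3,4,5} D(Y)={1,2,3,5}: W {1,2,3,4,5}->{1,2,3,4}; Y {1,2,3,5}->{2,3,5} => REVISION
Total revisions = 2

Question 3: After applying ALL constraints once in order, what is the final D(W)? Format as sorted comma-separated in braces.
Answer: {1,2,3,4}

Derivation:
Constraint 1 (V != W) on D(V)={1,2,3,4,5} D(W)={1,2,3,4,5}: no change
Constraint 2 (Z < V) on D(Z)={2,3,4,5} D(V)={1,2,3,4,5}: Z {2,3,4,5}->{2,3,4}; V {1,2,3,4,5}->{3,4,5}
Constraint 3 (W < Y) on D(W)={1,2,3,4,5} D(Y)={1,2,3,5}: W {1,2,3,4,5}->{1,2,3,4}; Y {1,2,3,5}->{2,3,5}
So after all 3 constraints: D(W) = {1,2,3,4}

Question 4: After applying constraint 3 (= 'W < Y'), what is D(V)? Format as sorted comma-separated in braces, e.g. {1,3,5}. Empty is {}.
Constraint 1 (V != W) on D(V)={1,2,3,4,5} D(W)={1,2,3,4,5}: no change
Constraint 2 (Z < V) on D(Z)={2,3,4,5} D(V)={1,2,3,4,5}: Z {2,3,4,5}->{2,3,4}; V {1,2,3,4,5}->{3,4,5}
Constraint 3 (W < Y) on D(W)={1,2,3,4,5} D(Y)={1,2,3,5}: W {1,2,3,4,5}->{1,2,3,4}; Y {1,2,3,5}->{2,3,5}
So after constraint 3: D(V) = {3,4,5}

Answer: {3,4,5}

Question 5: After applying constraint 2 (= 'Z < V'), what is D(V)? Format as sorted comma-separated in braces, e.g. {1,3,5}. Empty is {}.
Answer: {3,4,5}

Derivation:
Constraint 1 (V != W) on D(V)={1,2,3,4,5} D(W)={1,2,3,4,5}: no change
Constraint 2 (Z < V) on D(Z)={2,3,4,5} D(V)={1,2,3,4,5}: Z {2,3,4,5}->{2,3,4}; V {1,2,3,4,5}->{3,4,5}
So after constraint 2: D(V) = {3,4,5}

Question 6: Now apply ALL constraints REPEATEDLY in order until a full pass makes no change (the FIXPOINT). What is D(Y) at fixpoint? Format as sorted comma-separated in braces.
Answer: {2,3,5}

Derivation:
pass 0 (initial): D(Y)={1,2,3,5}
pass 1: V {1,2,3,4,5}->{3,4,5}; W {1,2,3,4,5}->{1,2,3,4}; Y {1,2,3,5}->{2,3,5}; Z {2,3,4,5}->{2,3,4}
pass 2: no change
Fixpoint after 2 passes: D(Y) = {2,3,5}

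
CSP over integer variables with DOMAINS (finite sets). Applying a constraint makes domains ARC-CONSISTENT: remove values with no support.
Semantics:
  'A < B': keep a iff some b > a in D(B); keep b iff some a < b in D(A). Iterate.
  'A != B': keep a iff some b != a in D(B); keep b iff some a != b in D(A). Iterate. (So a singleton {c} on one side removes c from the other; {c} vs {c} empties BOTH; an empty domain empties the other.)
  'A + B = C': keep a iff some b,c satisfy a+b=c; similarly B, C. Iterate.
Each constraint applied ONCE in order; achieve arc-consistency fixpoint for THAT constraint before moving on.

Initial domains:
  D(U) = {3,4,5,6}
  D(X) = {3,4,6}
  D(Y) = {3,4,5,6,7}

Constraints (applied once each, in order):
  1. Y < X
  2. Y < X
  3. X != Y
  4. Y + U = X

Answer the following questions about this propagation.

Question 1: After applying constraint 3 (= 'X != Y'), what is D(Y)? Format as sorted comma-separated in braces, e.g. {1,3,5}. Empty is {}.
Answer: {3,4,5}

Derivation:
Constraint 1 (Y < X) on D(Y)={3,4,5,6,7} D(X)={3,4,6}: Y {3,4,5,6,7}->{3,4,5}; X {3,4,6}->{4,6}
Constraint 2 (Y < X) on D(Y)={3,4,5} D(X)={4,6}: no change
Constraint 3 (X != Y) on D(X)={4,6} D(Y)={3,4,5}: no change
So after constraint 3: D(Y) = {3,4,5}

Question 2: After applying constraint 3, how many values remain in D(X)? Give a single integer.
Answer: 2

Derivation:
Constraint 1 (Y < X) on D(Y)={3,4,5,6,7} D(X)={3,4,6}: Y {3,4,5,6,7}->{3,4,5}; X {3,4,6}->{4,6}
Constraint 2 (Y < X) on D(Y)={3,4,5} D(X)={4,6}: no change
Constraint 3 (X != Y) on D(X)={4,6} D(Y)={3,4,5}: no change
So after constraint 3: D(X)={4,6}, size = 2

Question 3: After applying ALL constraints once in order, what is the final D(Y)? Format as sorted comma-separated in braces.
Constraint 1 (Y < X) on D(Y)={3,4,5,6,7} D(X)={3,4,6}: Y {3,4,5,6,7}->{3,4,5}; X {3,4,6}->{4,6}
Constraint 2 (Y < X) on D(Y)={3,4,5} D(X)={4,6}: no change
Constraint 3 (X != Y) on D(X)={4,6} D(Y)={3,4,5}: no change
Constraint 4 (Y + U = X) on D(Y)={3,4,5} D(U)={3,4,5,6} D(X)={4,6}: Y {3,4,5}->{3}; U {3,4,5,6}->{3}; X {4,6}->{6}
So after all 4 constraints: D(Y) = {3}

Answer: {3}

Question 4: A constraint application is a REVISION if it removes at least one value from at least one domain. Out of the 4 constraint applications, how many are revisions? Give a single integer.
Constraint 1 (Y < X) on D(Y)={3,4,5,6,7} D(X)={3,4,6}: Y {3,4,5,6,7}->{3,4,5}; X {3,4,6}->{4,6} => REVISION
Constraint 2 (Y < X) on D(Y)={3,4,5} D(X)={4,6}: no change => not a revision
Constraint 3 (X != Y) on D(X)={4,6} D(Y)={3,4,5}: no change => not a revision
Constraint 4 (Y + U = X) on D(Y)={3,4,5} D(U)={3,4,5,6} D(X)={4,6}: Y {3,4,5}->{3}; U {3,4,5,6}->{3}; X {4,6}->{6} => REVISION
Total revisions = 2

Answer: 2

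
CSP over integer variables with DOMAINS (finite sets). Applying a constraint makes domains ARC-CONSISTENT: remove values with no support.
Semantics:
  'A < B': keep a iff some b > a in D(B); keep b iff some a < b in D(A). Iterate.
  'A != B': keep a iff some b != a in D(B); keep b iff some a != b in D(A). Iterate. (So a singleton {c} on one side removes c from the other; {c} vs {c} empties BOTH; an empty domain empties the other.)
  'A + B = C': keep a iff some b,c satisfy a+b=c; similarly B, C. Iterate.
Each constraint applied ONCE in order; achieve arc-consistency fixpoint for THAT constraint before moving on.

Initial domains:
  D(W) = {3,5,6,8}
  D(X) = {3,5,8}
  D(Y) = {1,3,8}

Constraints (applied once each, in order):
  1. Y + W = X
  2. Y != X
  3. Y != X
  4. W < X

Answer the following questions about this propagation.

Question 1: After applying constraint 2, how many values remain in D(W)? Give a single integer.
Constraint 1 (Y + W = X) on D(Y)={1,3,8} D(W)={3,5,6,8} D(X)={3,5,8}: Y {1,3,8}->{3}; W {3,5,6,8}->{5}; X {3,5,8}->{8}
Constraint 2 (Y != X) on D(Y)={3} D(X)={8}: no change
So after constraint 2: D(W)={5}, size = 1

Answer: 1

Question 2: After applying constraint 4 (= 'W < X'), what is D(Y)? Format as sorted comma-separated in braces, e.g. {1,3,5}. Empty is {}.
Answer: {3}

Derivation:
Constraint 1 (Y + W = X) on D(Y)={1,3,8} D(W)={3,5,6,8} D(X)={3,5,8}: Y {1,3,8}->{3}; W {3,5,6,8}->{5}; X {3,5,8}->{8}
Constraint 2 (Y != X) on D(Y)={3} D(X)={8}: no change
Constraint 3 (Y != X) on D(Y)={3} D(X)={8}: no change
Constraint 4 (W < X) on D(W)={5} D(X)={8}: no change
So after constraint 4: D(Y) = {3}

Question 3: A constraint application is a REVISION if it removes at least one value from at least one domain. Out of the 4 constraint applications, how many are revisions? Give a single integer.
Answer: 1

Derivation:
Constraint 1 (Y + W = X) on D(Y)={1,3,8} D(W)={3,5,6,8} D(X)={3,5,8}: Y {1,3,8}->{3}; W {3,5,6,8}->{5}; X {3,5,8}->{8} => REVISION
Constraint 2 (Y != X) on D(Y)={3} D(X)={8}: no change => not a revision
Constraint 3 (Y != X) on D(Y)={3} D(X)={8}: no change => not a revision
Constraint 4 (W < X) on D(W)={5} D(X)={8}: no change => not a revision
Total revisions = 1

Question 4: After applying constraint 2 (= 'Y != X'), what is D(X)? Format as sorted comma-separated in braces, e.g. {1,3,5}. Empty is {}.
Answer: {8}

Derivation:
Constraint 1 (Y + W = X) on D(Y)={1,3,8} D(W)={3,5,6,8} D(X)={3,5,8}: Y {1,3,8}->{3}; W {3,5,6,8}->{5}; X {3,5,8}->{8}
Constraint 2 (Y != X) on D(Y)={3} D(X)={8}: no change
So after constraint 2: D(X) = {8}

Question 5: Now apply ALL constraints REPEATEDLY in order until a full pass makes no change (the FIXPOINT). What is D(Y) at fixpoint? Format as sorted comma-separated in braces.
pass 0 (initial): D(Y)={1,3,8}
pass 1: W {3,5,6,8}->{5}; X {3,5,8}->{8}; Y {1,3,8}->{3}
pass 2: no change
Fixpoint after 2 passes: D(Y) = {3}

Answer: {3}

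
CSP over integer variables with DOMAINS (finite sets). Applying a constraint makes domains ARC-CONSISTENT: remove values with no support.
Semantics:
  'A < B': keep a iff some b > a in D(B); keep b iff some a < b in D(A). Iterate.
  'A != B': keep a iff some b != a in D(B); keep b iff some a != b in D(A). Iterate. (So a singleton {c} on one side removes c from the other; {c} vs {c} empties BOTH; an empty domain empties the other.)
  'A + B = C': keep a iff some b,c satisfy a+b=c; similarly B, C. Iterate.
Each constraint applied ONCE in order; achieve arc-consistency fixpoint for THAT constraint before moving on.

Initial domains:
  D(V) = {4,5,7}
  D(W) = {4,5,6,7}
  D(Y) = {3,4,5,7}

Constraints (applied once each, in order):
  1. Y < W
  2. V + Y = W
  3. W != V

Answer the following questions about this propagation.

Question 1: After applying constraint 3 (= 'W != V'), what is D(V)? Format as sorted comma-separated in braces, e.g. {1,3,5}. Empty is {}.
Constraint 1 (Y < W) on D(Y)={3,4,5,7} D(W)={4,5,6,7}: Y {3,4,5,7}->{3,4,5}
Constraint 2 (V + Y = W) on D(V)={4,5,7} D(Y)={3,4,5} D(W)={4,5,6,7}: V {4,5,7}->{4}; Y {3,4,5}->{3}; W {4,5,6,7}->{7}
Constraint 3 (W != V) on D(W)={7} D(V)={4}: no change
So after constraint 3: D(V) = {4}

Answer: {4}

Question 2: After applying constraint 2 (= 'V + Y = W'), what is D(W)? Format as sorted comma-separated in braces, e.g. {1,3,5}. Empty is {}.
Constraint 1 (Y < W) on D(Y)={3,4,5,7} D(W)={4,5,6,7}: Y {3,4,5,7}->{3,4,5}
Constraint 2 (V + Y = W) on D(V)={4,5,7} D(Y)={3,4,5} D(W)={4,5,6,7}: V {4,5,7}->{4}; Y {3,4,5}->{3}; W {4,5,6,7}->{7}
So after constraint 2: D(W) = {7}

Answer: {7}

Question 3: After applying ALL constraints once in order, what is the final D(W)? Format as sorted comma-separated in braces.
Constraint 1 (Y < W) on D(Y)={3,4,5,7} D(W)={4,5,6,7}: Y {3,4,5,7}->{3,4,5}
Constraint 2 (V + Y = W) on D(V)={4,5,7} D(Y)={3,4,5} D(W)={4,5,6,7}: V {4,5,7}->{4}; Y {3,4,5}->{3}; W {4,5,6,7}->{7}
Constraint 3 (W != V) on D(W)={7} D(V)={4}: no change
So after all 3 constraints: D(W) = {7}

Answer: {7}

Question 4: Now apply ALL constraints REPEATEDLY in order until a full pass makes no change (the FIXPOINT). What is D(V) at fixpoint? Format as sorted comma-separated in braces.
pass 0 (initial): D(V)={4,5,7}
pass 1: V {4,5,7}->{4}; W {4,5,6,7}->{7}; Y {3,4,5,7}->{3}
pass 2: no change
Fixpoint after 2 passes: D(V) = {4}

Answer: {4}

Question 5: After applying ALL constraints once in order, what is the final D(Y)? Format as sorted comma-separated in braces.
Constraint 1 (Y < W) on D(Y)={3,4,5,7} D(W)={4,5,6,7}: Y {3,4,5,7}->{3,4,5}
Constraint 2 (V + Y = W) on D(V)={4,5,7} D(Y)={3,4,5} D(W)={4,5,6,7}: V {4,5,7}->{4}; Y {3,4,5}->{3}; W {4,5,6,7}->{7}
Constraint 3 (W != V) on D(W)={7} D(V)={4}: no change
So after all 3 constraints: D(Y) = {3}

Answer: {3}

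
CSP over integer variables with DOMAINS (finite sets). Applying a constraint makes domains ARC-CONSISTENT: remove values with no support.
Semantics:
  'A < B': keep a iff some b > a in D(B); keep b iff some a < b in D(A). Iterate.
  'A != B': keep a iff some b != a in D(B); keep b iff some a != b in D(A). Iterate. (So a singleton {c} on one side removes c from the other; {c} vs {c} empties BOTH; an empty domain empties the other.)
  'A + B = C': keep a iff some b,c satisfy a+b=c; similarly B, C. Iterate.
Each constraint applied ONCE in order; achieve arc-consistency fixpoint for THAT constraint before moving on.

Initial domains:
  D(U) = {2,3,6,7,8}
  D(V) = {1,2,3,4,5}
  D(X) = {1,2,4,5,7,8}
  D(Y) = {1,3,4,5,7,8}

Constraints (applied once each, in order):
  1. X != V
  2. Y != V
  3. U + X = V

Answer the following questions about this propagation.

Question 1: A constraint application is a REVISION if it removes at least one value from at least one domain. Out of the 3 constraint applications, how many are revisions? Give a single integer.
Answer: 1

Derivation:
Constraint 1 (X != V) on D(X)={1,2,4,5,7,8} D(V)={1,2,3,4,5}: no change => not a revision
Constraint 2 (Y != V) on D(Y)={1,3,4,5,7,8} D(V)={1,2,3,4,5}: no change => not a revision
Constraint 3 (U + X = V) on D(U)={2,3,6,7,8} D(X)={1,2,4,5,7,8} D(V)={1,2,3,4,5}: U {2,3,6,7,8}->{2,3}; X {1,2,4,5,7,8}->{1,2}; V {1,2,3,4,5}->{3,4,5} => REVISION
Total revisions = 1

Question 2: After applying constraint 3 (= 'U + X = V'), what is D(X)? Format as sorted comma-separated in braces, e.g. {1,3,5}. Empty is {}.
Answer: {1,2}

Derivation:
Constraint 1 (X != V) on D(X)={1,2,4,5,7,8} D(V)={1,2,3,4,5}: no change
Constraint 2 (Y != V) on D(Y)={1,3,4,5,7,8} D(V)={1,2,3,4,5}: no change
Constraint 3 (U + X = V) on D(U)={2,3,6,7,8} D(X)={1,2,4,5,7,8} D(V)={1,2,3,4,5}: U {2,3,6,7,8}->{2,3}; X {1,2,4,5,7,8}->{1,2}; V {1,2,3,4,5}->{3,4,5}
So after constraint 3: D(X) = {1,2}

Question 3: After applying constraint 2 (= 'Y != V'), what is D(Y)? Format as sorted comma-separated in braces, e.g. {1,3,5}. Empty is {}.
Answer: {1,3,4,5,7,8}

Derivation:
Constraint 1 (X != V) on D(X)={1,2,4,5,7,8} D(V)={1,2,3,4,5}: no change
Constraint 2 (Y != V) on D(Y)={1,3,4,5,7,8} D(V)={1,2,3,4,5}: no change
So after constraint 2: D(Y) = {1,3,4,5,7,8}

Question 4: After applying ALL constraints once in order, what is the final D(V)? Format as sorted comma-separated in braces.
Constraint 1 (X != V) on D(X)={1,2,4,5,7,8} D(V)={1,2,3,4,5}: no change
Constraint 2 (Y != V) on D(Y)={1,3,4,5,7,8} D(V)={1,2,3,4,5}: no change
Constraint 3 (U + X = V) on D(U)={2,3,6,7,8} D(X)={1,2,4,5,7,8} D(V)={1,2,3,4,5}: U {2,3,6,7,8}->{2,3}; X {1,2,4,5,7,8}->{1,2}; V {1,2,3,4,5}->{3,4,5}
So after all 3 constraints: D(V) = {3,4,5}

Answer: {3,4,5}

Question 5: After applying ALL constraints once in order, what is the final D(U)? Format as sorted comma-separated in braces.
Constraint 1 (X != V) on D(X)={1,2,4,5,7,8} D(V)={1,2,3,4,5}: no change
Constraint 2 (Y != V) on D(Y)={1,3,4,5,7,8} D(V)={1,2,3,4,5}: no change
Constraint 3 (U + X = V) on D(U)={2,3,6,7,8} D(X)={1,2,4,5,7,8} D(V)={1,2,3,4,5}: U {2,3,6,7,8}->{2,3}; X {1,2,4,5,7,8}->{1,2}; V {1,2,3,4,5}->{3,4,5}
So after all 3 constraints: D(U) = {2,3}

Answer: {2,3}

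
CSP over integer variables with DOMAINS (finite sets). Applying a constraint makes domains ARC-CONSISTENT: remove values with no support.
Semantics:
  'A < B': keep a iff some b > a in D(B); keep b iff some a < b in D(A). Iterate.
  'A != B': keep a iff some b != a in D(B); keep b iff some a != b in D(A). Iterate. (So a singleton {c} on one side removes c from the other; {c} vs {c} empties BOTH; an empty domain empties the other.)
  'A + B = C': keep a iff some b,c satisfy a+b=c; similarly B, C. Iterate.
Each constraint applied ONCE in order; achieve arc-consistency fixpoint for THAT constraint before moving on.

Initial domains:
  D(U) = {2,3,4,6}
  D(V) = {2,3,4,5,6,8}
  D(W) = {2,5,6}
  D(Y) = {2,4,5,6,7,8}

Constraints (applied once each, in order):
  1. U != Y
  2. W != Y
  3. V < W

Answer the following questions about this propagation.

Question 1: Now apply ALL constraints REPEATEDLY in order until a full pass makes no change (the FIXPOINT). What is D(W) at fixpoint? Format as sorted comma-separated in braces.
pass 0 (initial): D(W)={2,5,6}
pass 1: V {2,3,4,5,6,8}->{2,3,4,5}; W {2,5,6}->{5,6}
pass 2: no change
Fixpoint after 2 passes: D(W) = {5,6}

Answer: {5,6}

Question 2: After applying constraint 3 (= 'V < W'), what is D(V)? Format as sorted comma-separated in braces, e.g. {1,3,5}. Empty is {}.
Answer: {2,3,4,5}

Derivation:
Constraint 1 (U != Y) on D(U)={2,3,4,6} D(Y)={2,4,5,6,7,8}: no change
Constraint 2 (W != Y) on D(W)={2,5,6} D(Y)={2,4,5,6,7,8}: no change
Constraint 3 (V < W) on D(V)={2,3,4,5,6,8} D(W)={2,5,6}: V {2,3,4,5,6,8}->{2,3,4,5}; W {2,5,6}->{5,6}
So after constraint 3: D(V) = {2,3,4,5}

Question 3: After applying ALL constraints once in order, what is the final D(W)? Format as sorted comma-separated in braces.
Answer: {5,6}

Derivation:
Constraint 1 (U != Y) on D(U)={2,3,4,6} D(Y)={2,4,5,6,7,8}: no change
Constraint 2 (W != Y) on D(W)={2,5,6} D(Y)={2,4,5,6,7,8}: no change
Constraint 3 (V < W) on D(V)={2,3,4,5,6,8} D(W)={2,5,6}: V {2,3,4,5,6,8}->{2,3,4,5}; W {2,5,6}->{5,6}
So after all 3 constraints: D(W) = {5,6}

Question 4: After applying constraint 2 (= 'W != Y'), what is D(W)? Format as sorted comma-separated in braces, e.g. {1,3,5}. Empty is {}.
Constraint 1 (U != Y) on D(U)={2,3,4,6} D(Y)={2,4,5,6,7,8}: no change
Constraint 2 (W != Y) on D(W)={2,5,6} D(Y)={2,4,5,6,7,8}: no change
So after constraint 2: D(W) = {2,5,6}

Answer: {2,5,6}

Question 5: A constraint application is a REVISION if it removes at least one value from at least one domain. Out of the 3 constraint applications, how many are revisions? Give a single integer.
Answer: 1

Derivation:
Constraint 1 (U != Y) on D(U)={2,3,4,6} D(Y)={2,4,5,6,7,8}: no change => not a revision
Constraint 2 (W != Y) on D(W)={2,5,6} D(Y)={2,4,5,6,7,8}: no change => not a revision
Constraint 3 (V < W) on D(V)={2,3,4,5,6,8} D(W)={2,5,6}: V {2,3,4,5,6,8}->{2,3,4,5}; W {2,5,6}->{5,6} => REVISION
Total revisions = 1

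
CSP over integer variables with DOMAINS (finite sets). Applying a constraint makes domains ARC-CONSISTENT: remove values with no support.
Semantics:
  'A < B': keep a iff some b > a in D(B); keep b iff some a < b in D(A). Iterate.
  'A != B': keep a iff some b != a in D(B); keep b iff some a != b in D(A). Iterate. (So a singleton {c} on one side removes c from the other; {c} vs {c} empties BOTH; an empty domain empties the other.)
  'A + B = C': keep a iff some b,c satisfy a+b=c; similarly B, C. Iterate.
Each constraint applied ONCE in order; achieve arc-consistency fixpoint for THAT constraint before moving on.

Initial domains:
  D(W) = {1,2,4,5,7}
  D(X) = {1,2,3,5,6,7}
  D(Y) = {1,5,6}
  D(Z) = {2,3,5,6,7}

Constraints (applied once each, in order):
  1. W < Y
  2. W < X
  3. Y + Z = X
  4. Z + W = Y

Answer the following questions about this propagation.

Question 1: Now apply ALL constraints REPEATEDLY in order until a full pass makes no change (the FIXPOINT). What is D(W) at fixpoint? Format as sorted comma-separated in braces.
Answer: {}

Derivation:
pass 0 (initial): D(W)={1,2,4,5,7}
pass 1: W {1,2,4,5,7}->{}; X {1,2,3,5,6,7}->{7}; Y {1,5,6}->{}; Z {2,3,5,6,7}->{}
pass 2: X {7}->{}
pass 3: no change
Fixpoint after 3 passes: D(W) = {}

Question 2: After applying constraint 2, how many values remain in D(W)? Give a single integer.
Answer: 4

Derivation:
Constraint 1 (W < Y) on D(W)={1,2,4,5,7} D(Y)={1,5,6}: W {1,2,4,5,7}->{1,2,4,5}; Y {1,5,6}->{5,6}
Constraint 2 (W < X) on D(W)={1,2,4,5} D(X)={1,2,3,5,6,7}: X {1,2,3,5,6,7}->{2,3,5,6,7}
So after constraint 2: D(W)={1,2,4,5}, size = 4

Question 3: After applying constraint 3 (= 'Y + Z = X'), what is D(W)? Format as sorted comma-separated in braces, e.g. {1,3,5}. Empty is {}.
Answer: {1,2,4,5}

Derivation:
Constraint 1 (W < Y) on D(W)={1,2,4,5,7} D(Y)={1,5,6}: W {1,2,4,5,7}->{1,2,4,5}; Y {1,5,6}->{5,6}
Constraint 2 (W < X) on D(W)={1,2,4,5} D(X)={1,2,3,5,6,7}: X {1,2,3,5,6,7}->{2,3,5,6,7}
Constraint 3 (Y + Z = X) on D(Y)={5,6} D(Z)={2,3,5,6,7} D(X)={2,3,5,6,7}: Y {5,6}->{5}; Z {2,3,5,6,7}->{2}; X {2,3,5,6,7}->{7}
So after constraint 3: D(W) = {1,2,4,5}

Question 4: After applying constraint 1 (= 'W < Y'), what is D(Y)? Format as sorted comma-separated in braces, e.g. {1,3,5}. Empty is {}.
Constraint 1 (W < Y) on D(W)={1,2,4,5,7} D(Y)={1,5,6}: W {1,2,4,5,7}->{1,2,4,5}; Y {1,5,6}->{5,6}
So after constraint 1: D(Y) = {5,6}

Answer: {5,6}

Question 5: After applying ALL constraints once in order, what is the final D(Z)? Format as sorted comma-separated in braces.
Constraint 1 (W < Y) on D(W)={1,2,4,5,7} D(Y)={1,5,6}: W {1,2,4,5,7}->{1,2,4,5}; Y {1,5,6}->{5,6}
Constraint 2 (W < X) on D(W)={1,2,4,5} D(X)={1,2,3,5,6,7}: X {1,2,3,5,6,7}->{2,3,5,6,7}
Constraint 3 (Y + Z = X) on D(Y)={5,6} D(Z)={2,3,5,6,7} D(X)={2,3,5,6,7}: Y {5,6}->{5}; Z {2,3,5,6,7}->{2}; X {2,3,5,6,7}->{7}
Constraint 4 (Z + W = Y) on D(Z)={2} D(W)={1,2,4,5} D(Y)={5}: Z {2}->{}; W {1,2,4,5}->{}; Y {5}->{}
So after all 4 constraints: D(Z) = {}

Answer: {}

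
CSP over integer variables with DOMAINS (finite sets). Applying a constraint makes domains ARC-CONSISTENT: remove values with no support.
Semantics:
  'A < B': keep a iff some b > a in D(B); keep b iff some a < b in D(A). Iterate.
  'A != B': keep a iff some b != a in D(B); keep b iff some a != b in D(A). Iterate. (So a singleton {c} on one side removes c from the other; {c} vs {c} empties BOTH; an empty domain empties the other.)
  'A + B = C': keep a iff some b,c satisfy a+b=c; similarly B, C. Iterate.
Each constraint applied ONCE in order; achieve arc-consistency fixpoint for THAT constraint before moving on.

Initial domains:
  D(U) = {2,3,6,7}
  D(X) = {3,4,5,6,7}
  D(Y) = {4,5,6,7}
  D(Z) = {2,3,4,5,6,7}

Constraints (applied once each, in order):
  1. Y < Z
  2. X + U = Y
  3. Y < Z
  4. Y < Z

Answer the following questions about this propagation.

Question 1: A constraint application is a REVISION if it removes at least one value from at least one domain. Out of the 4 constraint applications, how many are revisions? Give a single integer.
Constraint 1 (Y < Z) on D(Y)={4,5,6,7} D(Z)={2,3,4,5,6,7}: Y {4,5,6,7}->{4,5,6}; Z {2,3,4,5,6,7}->{5,6,7} => REVISION
Constraint 2 (X + U = Y) on D(X)={3,4,5,6,7} D(U)={2,3,6,7} D(Y)={4,5,6}: X {3,4,5,6,7}->{3,4}; U {2,3,6,7}->{2,3}; Y {4,5,6}->{5,6} => REVISION
Constraint 3 (Y < Z) on D(Y)={5,6} D(Z)={5,6,7}: Z {5,6,7}->{6,7} => REVISION
Constraint 4 (Y < Z) on D(Y)={5,6} D(Z)={6,7}: no change => not a revision
Total revisions = 3

Answer: 3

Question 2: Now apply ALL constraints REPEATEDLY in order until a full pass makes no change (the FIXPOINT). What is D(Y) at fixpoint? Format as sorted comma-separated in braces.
pass 0 (initial): D(Y)={4,5,6,7}
pass 1: U {2,3,6,7}->{2,3}; X {3,4,5,6,7}->{3,4}; Y {4,5,6,7}->{5,6}; Z {2,3,4,5,6,7}->{6,7}
pass 2: no change
Fixpoint after 2 passes: D(Y) = {5,6}

Answer: {5,6}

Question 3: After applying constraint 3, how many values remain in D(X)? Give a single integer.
Constraint 1 (Y < Z) on D(Y)={4,5,6,7} D(Z)={2,3,4,5,6,7}: Y {4,5,6,7}->{4,5,6}; Z {2,3,4,5,6,7}->{5,6,7}
Constraint 2 (X + U = Y) on D(X)={3,4,5,6,7} D(U)={2,3,6,7} D(Y)={4,5,6}: X {3,4,5,6,7}->{3,4}; U {2,3,6,7}->{2,3}; Y {4,5,6}->{5,6}
Constraint 3 (Y < Z) on D(Y)={5,6} D(Z)={5,6,7}: Z {5,6,7}->{6,7}
So after constraint 3: D(X)={3,4}, size = 2

Answer: 2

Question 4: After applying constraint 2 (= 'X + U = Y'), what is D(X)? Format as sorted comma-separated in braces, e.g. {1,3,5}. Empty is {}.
Answer: {3,4}

Derivation:
Constraint 1 (Y < Z) on D(Y)={4,5,6,7} D(Z)={2,3,4,5,6,7}: Y {4,5,6,7}->{4,5,6}; Z {2,3,4,5,6,7}->{5,6,7}
Constraint 2 (X + U = Y) on D(X)={3,4,5,6,7} D(U)={2,3,6,7} D(Y)={4,5,6}: X {3,4,5,6,7}->{3,4}; U {2,3,6,7}->{2,3}; Y {4,5,6}->{5,6}
So after constraint 2: D(X) = {3,4}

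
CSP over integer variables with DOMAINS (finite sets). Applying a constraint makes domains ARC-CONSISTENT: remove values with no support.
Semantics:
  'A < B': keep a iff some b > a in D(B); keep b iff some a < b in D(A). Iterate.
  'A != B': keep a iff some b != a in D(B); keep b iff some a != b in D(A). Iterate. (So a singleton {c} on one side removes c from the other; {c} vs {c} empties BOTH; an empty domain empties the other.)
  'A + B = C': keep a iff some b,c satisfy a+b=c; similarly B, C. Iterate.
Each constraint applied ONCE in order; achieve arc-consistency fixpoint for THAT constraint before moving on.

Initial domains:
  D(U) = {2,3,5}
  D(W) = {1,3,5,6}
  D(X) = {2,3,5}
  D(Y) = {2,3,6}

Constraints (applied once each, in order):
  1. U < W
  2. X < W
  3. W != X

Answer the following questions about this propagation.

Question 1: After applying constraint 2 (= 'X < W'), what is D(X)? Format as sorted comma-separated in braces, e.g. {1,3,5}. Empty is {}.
Constraint 1 (U < W) on D(U)={2,3,5} D(W)={1,3,5,6}: W {1,3,5,6}->{3,5,6}
Constraint 2 (X < W) on D(X)={2,3,5} D(W)={3,5,6}: no change
So after constraint 2: D(X) = {2,3,5}

Answer: {2,3,5}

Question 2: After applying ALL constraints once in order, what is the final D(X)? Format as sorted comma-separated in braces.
Constraint 1 (U < W) on D(U)={2,3,5} D(W)={1,3,5,6}: W {1,3,5,6}->{3,5,6}
Constraint 2 (X < W) on D(X)={2,3,5} D(W)={3,5,6}: no change
Constraint 3 (W != X) on D(W)={3,5,6} D(X)={2,3,5}: no change
So after all 3 constraints: D(X) = {2,3,5}

Answer: {2,3,5}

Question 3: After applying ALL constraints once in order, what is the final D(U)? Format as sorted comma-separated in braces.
Answer: {2,3,5}

Derivation:
Constraint 1 (U < W) on D(U)={2,3,5} D(W)={1,3,5,6}: W {1,3,5,6}->{3,5,6}
Constraint 2 (X < W) on D(X)={2,3,5} D(W)={3,5,6}: no change
Constraint 3 (W != X) on D(W)={3,5,6} D(X)={2,3,5}: no change
So after all 3 constraints: D(U) = {2,3,5}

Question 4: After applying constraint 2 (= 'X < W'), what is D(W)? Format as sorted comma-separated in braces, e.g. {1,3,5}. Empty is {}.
Constraint 1 (U < W) on D(U)={2,3,5} D(W)={1,3,5,6}: W {1,3,5,6}->{3,5,6}
Constraint 2 (X < W) on D(X)={2,3,5} D(W)={3,5,6}: no change
So after constraint 2: D(W) = {3,5,6}

Answer: {3,5,6}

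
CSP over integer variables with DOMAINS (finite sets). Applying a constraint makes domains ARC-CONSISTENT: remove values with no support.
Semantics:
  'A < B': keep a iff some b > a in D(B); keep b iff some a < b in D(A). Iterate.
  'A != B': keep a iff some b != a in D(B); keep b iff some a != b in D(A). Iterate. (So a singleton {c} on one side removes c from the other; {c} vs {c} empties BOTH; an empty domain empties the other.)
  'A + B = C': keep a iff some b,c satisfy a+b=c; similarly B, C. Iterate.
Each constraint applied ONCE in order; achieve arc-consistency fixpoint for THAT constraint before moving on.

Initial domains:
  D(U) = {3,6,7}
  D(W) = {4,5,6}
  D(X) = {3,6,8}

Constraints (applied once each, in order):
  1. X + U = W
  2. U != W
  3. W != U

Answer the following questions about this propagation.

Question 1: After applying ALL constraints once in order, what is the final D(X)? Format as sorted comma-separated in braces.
Answer: {3}

Derivation:
Constraint 1 (X + U = W) on D(X)={3,6,8} D(U)={3,6,7} D(W)={4,5,6}: X {3,6,8}->{3}; U {3,6,7}->{3}; W {4,5,6}->{6}
Constraint 2 (U != W) on D(U)={3} D(W)={6}: no change
Constraint 3 (W != U) on D(W)={6} D(U)={3}: no change
So after all 3 constraints: D(X) = {3}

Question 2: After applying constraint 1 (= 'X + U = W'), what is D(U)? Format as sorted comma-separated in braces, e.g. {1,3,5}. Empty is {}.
Constraint 1 (X + U = W) on D(X)={3,6,8} D(U)={3,6,7} D(W)={4,5,6}: X {3,6,8}->{3}; U {3,6,7}->{3}; W {4,5,6}->{6}
So after constraint 1: D(U) = {3}

Answer: {3}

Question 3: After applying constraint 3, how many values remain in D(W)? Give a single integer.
Constraint 1 (X + U = W) on D(X)={3,6,8} D(U)={3,6,7} D(W)={4,5,6}: X {3,6,8}->{3}; U {3,6,7}->{3}; W {4,5,6}->{6}
Constraint 2 (U != W) on D(U)={3} D(W)={6}: no change
Constraint 3 (W != U) on D(W)={6} D(U)={3}: no change
So after constraint 3: D(W)={6}, size = 1

Answer: 1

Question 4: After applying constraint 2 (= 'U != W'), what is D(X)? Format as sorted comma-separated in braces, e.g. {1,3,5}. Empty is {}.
Answer: {3}

Derivation:
Constraint 1 (X + U = W) on D(X)={3,6,8} D(U)={3,6,7} D(W)={4,5,6}: X {3,6,8}->{3}; U {3,6,7}->{3}; W {4,5,6}->{6}
Constraint 2 (U != W) on D(U)={3} D(W)={6}: no change
So after constraint 2: D(X) = {3}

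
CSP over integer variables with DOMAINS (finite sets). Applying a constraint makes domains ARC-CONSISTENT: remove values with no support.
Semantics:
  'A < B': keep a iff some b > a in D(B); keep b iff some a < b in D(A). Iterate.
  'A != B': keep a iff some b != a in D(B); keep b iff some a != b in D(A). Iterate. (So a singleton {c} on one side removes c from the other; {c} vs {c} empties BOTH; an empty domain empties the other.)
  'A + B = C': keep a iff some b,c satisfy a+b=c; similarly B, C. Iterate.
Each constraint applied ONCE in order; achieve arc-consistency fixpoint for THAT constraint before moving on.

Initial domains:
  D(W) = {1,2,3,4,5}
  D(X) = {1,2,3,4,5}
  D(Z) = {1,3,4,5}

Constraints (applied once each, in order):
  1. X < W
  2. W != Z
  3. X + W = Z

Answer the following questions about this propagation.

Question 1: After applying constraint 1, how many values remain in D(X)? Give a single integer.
Answer: 4

Derivation:
Constraint 1 (X < W) on D(X)={1,2,3,4,5} D(W)={1,2,3,4,5}: X {1,2,3,4,5}->{1,2,3,4}; W {1,2,3,4,5}->{2,3,4,5}
So after constraint 1: D(X)={1,2,3,4}, size = 4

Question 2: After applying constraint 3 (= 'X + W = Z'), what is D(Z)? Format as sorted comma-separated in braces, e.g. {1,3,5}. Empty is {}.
Answer: {3,4,5}

Derivation:
Constraint 1 (X < W) on D(X)={1,2,3,4,5} D(W)={1,2,3,4,5}: X {1,2,3,4,5}->{1,2,3,4}; W {1,2,3,4,5}->{2,3,4,5}
Constraint 2 (W != Z) on D(W)={2,3,4,5} D(Z)={1,3,4,5}: no change
Constraint 3 (X + W = Z) on D(X)={1,2,3,4} D(W)={2,3,4,5} D(Z)={1,3,4,5}: X {1,2,3,4}->{1,2,3}; W {2,3,4,5}->{2,3,4}; Z {1,3,4,5}->{3,4,5}
So after constraint 3: D(Z) = {3,4,5}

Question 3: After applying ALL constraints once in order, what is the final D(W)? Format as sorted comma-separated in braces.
Answer: {2,3,4}

Derivation:
Constraint 1 (X < W) on D(X)={1,2,3,4,5} D(W)={1,2,3,4,5}: X {1,2,3,4,5}->{1,2,3,4}; W {1,2,3,4,5}->{2,3,4,5}
Constraint 2 (W != Z) on D(W)={2,3,4,5} D(Z)={1,3,4,5}: no change
Constraint 3 (X + W = Z) on D(X)={1,2,3,4} D(W)={2,3,4,5} D(Z)={1,3,4,5}: X {1,2,3,4}->{1,2,3}; W {2,3,4,5}->{2,3,4}; Z {1,3,4,5}->{3,4,5}
So after all 3 constraints: D(W) = {2,3,4}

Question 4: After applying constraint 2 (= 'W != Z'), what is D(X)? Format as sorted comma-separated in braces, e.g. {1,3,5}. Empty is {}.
Answer: {1,2,3,4}

Derivation:
Constraint 1 (X < W) on D(X)={1,2,3,4,5} D(W)={1,2,3,4,5}: X {1,2,3,4,5}->{1,2,3,4}; W {1,2,3,4,5}->{2,3,4,5}
Constraint 2 (W != Z) on D(W)={2,3,4,5} D(Z)={1,3,4,5}: no change
So after constraint 2: D(X) = {1,2,3,4}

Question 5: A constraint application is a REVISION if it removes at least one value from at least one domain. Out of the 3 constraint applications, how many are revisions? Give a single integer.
Answer: 2

Derivation:
Constraint 1 (X < W) on D(X)={1,2,3,4,5} D(W)={1,2,3,4,5}: X {1,2,3,4,5}->{1,2,3,4}; W {1,2,3,4,5}->{2,3,4,5} => REVISION
Constraint 2 (W != Z) on D(W)={2,3,4,5} D(Z)={1,3,4,5}: no change => not a revision
Constraint 3 (X + W = Z) on D(X)={1,2,3,4} D(W)={2,3,4,5} D(Z)={1,3,4,5}: X {1,2,3,4}->{1,2,3}; W {2,3,4,5}->{2,3,4}; Z {1,3,4,5}->{3,4,5} => REVISION
Total revisions = 2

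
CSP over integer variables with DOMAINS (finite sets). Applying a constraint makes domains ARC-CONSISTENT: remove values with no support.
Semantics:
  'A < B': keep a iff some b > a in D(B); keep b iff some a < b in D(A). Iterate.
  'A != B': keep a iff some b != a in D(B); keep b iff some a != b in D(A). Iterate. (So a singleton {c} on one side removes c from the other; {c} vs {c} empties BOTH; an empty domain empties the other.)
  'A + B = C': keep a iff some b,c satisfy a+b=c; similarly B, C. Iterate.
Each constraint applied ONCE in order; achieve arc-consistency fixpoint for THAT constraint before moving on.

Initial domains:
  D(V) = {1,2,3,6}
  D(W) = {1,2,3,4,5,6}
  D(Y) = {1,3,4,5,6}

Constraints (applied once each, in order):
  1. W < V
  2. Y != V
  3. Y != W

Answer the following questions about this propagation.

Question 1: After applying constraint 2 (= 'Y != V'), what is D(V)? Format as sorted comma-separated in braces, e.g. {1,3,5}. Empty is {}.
Constraint 1 (W < V) on D(W)={1,2,3,4,5,6} D(V)={1,2,3,6}: W {1,2,3,4,5,6}->{1,2,3,4,5}; V {1,2,3,6}->{2,3,6}
Constraint 2 (Y != V) on D(Y)={1,3,4,5,6} D(V)={2,3,6}: no change
So after constraint 2: D(V) = {2,3,6}

Answer: {2,3,6}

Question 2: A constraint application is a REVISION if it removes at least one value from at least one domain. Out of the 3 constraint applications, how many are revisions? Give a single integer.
Constraint 1 (W < V) on D(W)={1,2,3,4,5,6} D(V)={1,2,3,6}: W {1,2,3,4,5,6}->{1,2,3,4,5}; V {1,2,3,6}->{2,3,6} => REVISION
Constraint 2 (Y != V) on D(Y)={1,3,4,5,6} D(V)={2,3,6}: no change => not a revision
Constraint 3 (Y != W) on D(Y)={1,3,4,5,6} D(W)={1,2,3,4,5}: no change => not a revision
Total revisions = 1

Answer: 1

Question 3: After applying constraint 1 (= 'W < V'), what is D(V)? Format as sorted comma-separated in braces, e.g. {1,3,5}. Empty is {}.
Constraint 1 (W < V) on D(W)={1,2,3,4,5,6} D(V)={1,2,3,6}: W {1,2,3,4,5,6}->{1,2,3,4,5}; V {1,2,3,6}->{2,3,6}
So after constraint 1: D(V) = {2,3,6}

Answer: {2,3,6}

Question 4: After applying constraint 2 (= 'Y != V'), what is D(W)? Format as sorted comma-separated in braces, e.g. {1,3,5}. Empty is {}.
Constraint 1 (W < V) on D(W)={1,2,3,4,5,6} D(V)={1,2,3,6}: W {1,2,3,4,5,6}->{1,2,3,4,5}; V {1,2,3,6}->{2,3,6}
Constraint 2 (Y != V) on D(Y)={1,3,4,5,6} D(V)={2,3,6}: no change
So after constraint 2: D(W) = {1,2,3,4,5}

Answer: {1,2,3,4,5}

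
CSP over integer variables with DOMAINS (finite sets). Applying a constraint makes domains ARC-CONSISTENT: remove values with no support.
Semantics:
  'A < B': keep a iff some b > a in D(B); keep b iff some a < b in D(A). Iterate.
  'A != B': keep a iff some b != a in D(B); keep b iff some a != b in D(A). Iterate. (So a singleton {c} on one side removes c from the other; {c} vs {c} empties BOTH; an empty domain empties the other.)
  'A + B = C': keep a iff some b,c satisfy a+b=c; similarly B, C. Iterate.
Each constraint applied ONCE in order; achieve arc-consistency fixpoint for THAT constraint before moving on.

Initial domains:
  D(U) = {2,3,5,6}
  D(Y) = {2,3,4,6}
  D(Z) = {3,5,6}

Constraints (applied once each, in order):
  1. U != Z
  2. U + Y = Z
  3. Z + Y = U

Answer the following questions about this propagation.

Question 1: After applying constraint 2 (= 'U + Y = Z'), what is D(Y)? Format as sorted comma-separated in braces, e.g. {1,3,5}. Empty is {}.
Constraint 1 (U != Z) on D(U)={2,3,5,6} D(Z)={3,5,6}: no change
Constraint 2 (U + Y = Z) on D(U)={2,3,5,6} D(Y)={2,3,4,6} D(Z)={3,5,6}: U {2,3,5,6}->{2,3}; Y {2,3,4,6}->{2,3,4}; Z {3,5,6}->{5,6}
So after constraint 2: D(Y) = {2,3,4}

Answer: {2,3,4}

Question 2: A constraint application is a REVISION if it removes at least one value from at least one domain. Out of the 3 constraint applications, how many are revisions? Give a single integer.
Constraint 1 (U != Z) on D(U)={2,3,5,6} D(Z)={3,5,6}: no change => not a revision
Constraint 2 (U + Y = Z) on D(U)={2,3,5,6} D(Y)={2,3,4,6} D(Z)={3,5,6}: U {2,3,5,6}->{2,3}; Y {2,3,4,6}->{2,3,4}; Z {3,5,6}->{5,6} => REVISION
Constraint 3 (Z + Y = U) on D(Z)={5,6} D(Y)={2,3,4} D(U)={2,3}: Z {5,6}->{}; Y {2,3,4}->{}; U {2,3}->{} => REVISION
Total revisions = 2

Answer: 2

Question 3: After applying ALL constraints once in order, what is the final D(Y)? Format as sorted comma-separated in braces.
Constraint 1 (U != Z) on D(U)={2,3,5,6} D(Z)={3,5,6}: no change
Constraint 2 (U + Y = Z) on D(U)={2,3,5,6} D(Y)={2,3,4,6} D(Z)={3,5,6}: U {2,3,5,6}->{2,3}; Y {2,3,4,6}->{2,3,4}; Z {3,5,6}->{5,6}
Constraint 3 (Z + Y = U) on D(Z)={5,6} D(Y)={2,3,4} D(U)={2,3}: Z {5,6}->{}; Y {2,3,4}->{}; U {2,3}->{}
So after all 3 constraints: D(Y) = {}

Answer: {}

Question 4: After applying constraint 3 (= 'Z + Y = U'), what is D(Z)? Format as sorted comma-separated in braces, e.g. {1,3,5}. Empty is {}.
Constraint 1 (U != Z) on D(U)={2,3,5,6} D(Z)={3,5,6}: no change
Constraint 2 (U + Y = Z) on D(U)={2,3,5,6} D(Y)={2,3,4,6} D(Z)={3,5,6}: U {2,3,5,6}->{2,3}; Y {2,3,4,6}->{2,3,4}; Z {3,5,6}->{5,6}
Constraint 3 (Z + Y = U) on D(Z)={5,6} D(Y)={2,3,4} D(U)={2,3}: Z {5,6}->{}; Y {2,3,4}->{}; U {2,3}->{}
So after constraint 3: D(Z) = {}

Answer: {}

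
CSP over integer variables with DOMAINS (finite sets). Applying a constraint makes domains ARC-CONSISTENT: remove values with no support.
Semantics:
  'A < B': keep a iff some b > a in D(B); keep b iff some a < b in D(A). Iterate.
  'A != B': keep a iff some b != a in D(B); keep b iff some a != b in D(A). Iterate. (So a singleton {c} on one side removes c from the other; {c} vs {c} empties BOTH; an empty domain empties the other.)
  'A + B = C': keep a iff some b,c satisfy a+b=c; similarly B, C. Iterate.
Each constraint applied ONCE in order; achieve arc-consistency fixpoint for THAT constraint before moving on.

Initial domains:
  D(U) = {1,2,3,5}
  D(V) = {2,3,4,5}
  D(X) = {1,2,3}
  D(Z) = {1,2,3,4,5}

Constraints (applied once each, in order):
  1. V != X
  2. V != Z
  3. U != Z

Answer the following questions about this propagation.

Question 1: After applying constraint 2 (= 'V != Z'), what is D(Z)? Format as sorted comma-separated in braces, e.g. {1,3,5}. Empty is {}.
Answer: {1,2,3,4,5}

Derivation:
Constraint 1 (V != X) on D(V)={2,3,4,5} D(X)={1,2,3}: no change
Constraint 2 (V != Z) on D(V)={2,3,4,5} D(Z)={1,2,3,4,5}: no change
So after constraint 2: D(Z) = {1,2,3,4,5}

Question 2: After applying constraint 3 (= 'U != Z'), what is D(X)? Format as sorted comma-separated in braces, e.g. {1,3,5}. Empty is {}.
Constraint 1 (V != X) on D(V)={2,3,4,5} D(X)={1,2,3}: no change
Constraint 2 (V != Z) on D(V)={2,3,4,5} D(Z)={1,2,3,4,5}: no change
Constraint 3 (U != Z) on D(U)={1,2,3,5} D(Z)={1,2,3,4,5}: no change
So after constraint 3: D(X) = {1,2,3}

Answer: {1,2,3}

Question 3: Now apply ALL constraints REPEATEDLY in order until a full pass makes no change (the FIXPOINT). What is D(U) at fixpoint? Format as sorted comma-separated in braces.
pass 0 (initial): D(U)={1,2,3,5}
pass 1: no change
Fixpoint after 1 passes: D(U) = {1,2,3,5}

Answer: {1,2,3,5}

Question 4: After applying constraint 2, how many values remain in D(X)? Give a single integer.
Answer: 3

Derivation:
Constraint 1 (V != X) on D(V)={2,3,4,5} D(X)={1,2,3}: no change
Constraint 2 (V != Z) on D(V)={2,3,4,5} D(Z)={1,2,3,4,5}: no change
So after constraint 2: D(X)={1,2,3}, size = 3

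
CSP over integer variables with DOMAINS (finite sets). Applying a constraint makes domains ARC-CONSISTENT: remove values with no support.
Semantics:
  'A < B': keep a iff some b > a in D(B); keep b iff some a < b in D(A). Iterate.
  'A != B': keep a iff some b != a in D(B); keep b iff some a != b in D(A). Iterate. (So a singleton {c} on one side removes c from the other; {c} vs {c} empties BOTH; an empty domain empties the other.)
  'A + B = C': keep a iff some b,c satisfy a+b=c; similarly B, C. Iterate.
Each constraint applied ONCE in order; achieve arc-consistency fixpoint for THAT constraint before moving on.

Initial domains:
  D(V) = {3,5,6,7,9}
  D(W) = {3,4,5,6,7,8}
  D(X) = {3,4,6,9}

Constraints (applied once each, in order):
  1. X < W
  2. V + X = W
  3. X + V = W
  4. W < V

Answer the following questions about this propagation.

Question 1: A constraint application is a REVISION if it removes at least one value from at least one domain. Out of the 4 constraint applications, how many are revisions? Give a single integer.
Answer: 3

Derivation:
Constraint 1 (X < W) on D(X)={3,4,6,9} D(W)={3,4,5,6,7,8}: X {3,4,6,9}->{3,4,6}; W {3,4,5,6,7,8}->{4,5,6,7,8} => REVISION
Constraint 2 (V + X = W) on D(V)={3,5,6,7,9} D(X)={3,4,6} D(W)={4,5,6,7,8}: V {3,5,6,7,9}->{3,5}; X {3,4,6}->{3,4}; W {4,5,6,7,8}->{6,7,8} => REVISION
Constraint 3 (X + V = W) on D(X)={3,4} D(V)={3,5} D(W)={6,7,8}: no change => not a revision
Constraint 4 (W < V) on D(W)={6,7,8} D(V)={3,5}: W {6,7,8}->{}; V {3,5}->{} => REVISION
Total revisions = 3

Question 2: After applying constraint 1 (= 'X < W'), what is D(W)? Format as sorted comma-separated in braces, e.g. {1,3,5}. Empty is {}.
Answer: {4,5,6,7,8}

Derivation:
Constraint 1 (X < W) on D(X)={3,4,6,9} D(W)={3,4,5,6,7,8}: X {3,4,6,9}->{3,4,6}; W {3,4,5,6,7,8}->{4,5,6,7,8}
So after constraint 1: D(W) = {4,5,6,7,8}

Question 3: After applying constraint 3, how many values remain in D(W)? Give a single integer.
Answer: 3

Derivation:
Constraint 1 (X < W) on D(X)={3,4,6,9} D(W)={3,4,5,6,7,8}: X {3,4,6,9}->{3,4,6}; W {3,4,5,6,7,8}->{4,5,6,7,8}
Constraint 2 (V + X = W) on D(V)={3,5,6,7,9} D(X)={3,4,6} D(W)={4,5,6,7,8}: V {3,5,6,7,9}->{3,5}; X {3,4,6}->{3,4}; W {4,5,6,7,8}->{6,7,8}
Constraint 3 (X + V = W) on D(X)={3,4} D(V)={3,5} D(W)={6,7,8}: no change
So after constraint 3: D(W)={6,7,8}, size = 3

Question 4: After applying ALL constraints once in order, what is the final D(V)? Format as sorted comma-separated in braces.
Answer: {}

Derivation:
Constraint 1 (X < W) on D(X)={3,4,6,9} D(W)={3,4,5,6,7,8}: X {3,4,6,9}->{3,4,6}; W {3,4,5,6,7,8}->{4,5,6,7,8}
Constraint 2 (V + X = W) on D(V)={3,5,6,7,9} D(X)={3,4,6} D(W)={4,5,6,7,8}: V {3,5,6,7,9}->{3,5}; X {3,4,6}->{3,4}; W {4,5,6,7,8}->{6,7,8}
Constraint 3 (X + V = W) on D(X)={3,4} D(V)={3,5} D(W)={6,7,8}: no change
Constraint 4 (W < V) on D(W)={6,7,8} D(V)={3,5}: W {6,7,8}->{}; V {3,5}->{}
So after all 4 constraints: D(V) = {}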